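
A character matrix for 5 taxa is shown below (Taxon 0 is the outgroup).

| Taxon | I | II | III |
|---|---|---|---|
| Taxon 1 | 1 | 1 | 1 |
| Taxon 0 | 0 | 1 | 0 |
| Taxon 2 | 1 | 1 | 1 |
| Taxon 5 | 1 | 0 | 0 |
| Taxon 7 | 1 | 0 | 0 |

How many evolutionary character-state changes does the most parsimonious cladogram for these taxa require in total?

3

Character polarity is set by the outgroup: the derived state is whichever differs from the outgroup's state, so for II the derived state is '0', and for the remaining characters it is '1'.
All ingroup taxa share the derived state '1' for I; it defines the ingroup but does not resolve relationships within it.
Only Taxon 5 and Taxon 7 show the derived state '0' for II, supporting them as a clade.
Only Taxon 1 and Taxon 2 show the derived state '1' for III, supporting them as a clade.
Most parsimonious ingroup topology: ((Taxon 1,Taxon 2),(Taxon 7,Taxon 5)).
Changes per character on this tree: I: 1; II: 1; III: 1.
Total = 3.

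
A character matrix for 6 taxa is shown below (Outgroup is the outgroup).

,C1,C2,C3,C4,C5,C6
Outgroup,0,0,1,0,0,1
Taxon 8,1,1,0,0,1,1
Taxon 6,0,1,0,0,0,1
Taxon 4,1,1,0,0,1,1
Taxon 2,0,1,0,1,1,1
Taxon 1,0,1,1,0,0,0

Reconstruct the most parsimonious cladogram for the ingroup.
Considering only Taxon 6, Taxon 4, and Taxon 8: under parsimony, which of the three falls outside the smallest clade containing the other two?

Character polarity is set by the outgroup: the derived state is whichever differs from the outgroup's state, so for C3, C6 the derived state is '0', and for the remaining characters it is '1'.
C1 (derived state '1') is shared by Taxon 4 and Taxon 8 — a synapomorphy uniting that clade.
All ingroup taxa share the derived state '1' for C2; it defines the ingroup but does not resolve relationships within it.
Only Taxon 2, Taxon 4, Taxon 6, and Taxon 8 show the derived state '0' for C3, supporting them as a clade.
C4: derived state '1' in Taxon 2 only — an autapomorphy, so it tells us nothing about relationships among taxa.
Only Taxon 2, Taxon 4, and Taxon 8 show the derived state '1' for C5, supporting them as a clade.
C6 (derived state '0') is unique to Taxon 1 (autapomorphy; uninformative for grouping).
Most parsimonious ingroup topology: ((((Taxon 8,Taxon 4),Taxon 2),Taxon 6),Taxon 1).
Taxon 4 and Taxon 8 share a more recent common ancestor with each other than either does with Taxon 6, so Taxon 6 is the least closely related of the three.

Taxon 6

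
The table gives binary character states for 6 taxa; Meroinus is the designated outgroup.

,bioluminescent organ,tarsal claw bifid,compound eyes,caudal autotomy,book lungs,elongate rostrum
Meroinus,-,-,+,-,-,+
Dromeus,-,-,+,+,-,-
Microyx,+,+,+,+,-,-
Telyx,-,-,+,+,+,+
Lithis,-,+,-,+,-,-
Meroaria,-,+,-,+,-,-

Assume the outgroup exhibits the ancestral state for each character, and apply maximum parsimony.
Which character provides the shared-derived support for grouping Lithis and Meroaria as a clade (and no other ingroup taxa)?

Character polarity is set by the outgroup: the derived state is whichever differs from the outgroup's state, so for compound eyes, elongate rostrum the derived state is '-', and for the remaining characters it is '+'.
bioluminescent organ (derived state '+') is unique to Microyx (autapomorphy; uninformative for grouping).
Only Lithis, Meroaria, and Microyx show the derived state '+' for tarsal claw bifid, supporting them as a clade.
compound eyes: derived state '-' in Lithis and Meroaria only — synapomorphy for {Lithis, Meroaria}.
All ingroup taxa share the derived state '+' for caudal autotomy; it defines the ingroup but does not resolve relationships within it.
book lungs (derived state '+') is unique to Telyx (autapomorphy; uninformative for grouping).
elongate rostrum: derived state '-' in Dromeus, Lithis, Meroaria, and Microyx only — synapomorphy for {Dromeus, Lithis, Meroaria, Microyx}.
Most parsimonious ingroup topology: ((Dromeus,(Microyx,(Lithis,Meroaria))),Telyx).
The clade {Lithis, Meroaria} is supported by compound eyes: its derived state '-' occurs in exactly those taxa and in no other taxon (including the outgroup).

compound eyes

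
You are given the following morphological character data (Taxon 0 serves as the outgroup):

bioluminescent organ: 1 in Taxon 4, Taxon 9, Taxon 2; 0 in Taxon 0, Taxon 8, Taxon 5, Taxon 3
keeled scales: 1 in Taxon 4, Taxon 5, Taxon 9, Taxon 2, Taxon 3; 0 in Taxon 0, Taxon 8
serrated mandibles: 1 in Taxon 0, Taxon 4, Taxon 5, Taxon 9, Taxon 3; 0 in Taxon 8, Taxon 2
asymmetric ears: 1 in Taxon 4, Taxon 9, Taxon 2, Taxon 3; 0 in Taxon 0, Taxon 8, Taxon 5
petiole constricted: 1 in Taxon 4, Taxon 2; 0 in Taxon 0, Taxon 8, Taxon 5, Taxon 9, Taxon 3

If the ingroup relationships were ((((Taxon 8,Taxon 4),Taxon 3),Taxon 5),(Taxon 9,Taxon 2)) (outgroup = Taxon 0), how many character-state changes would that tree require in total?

11

Map each character onto ((((Taxon 8,Taxon 4),Taxon 3),Taxon 5),(Taxon 9,Taxon 2)) (rooted by Taxon 0) and count the minimum state changes it requires (Fitch parsimony):
bioluminescent organ: 2; keeled scales: 2; serrated mandibles: 2; asymmetric ears: 3; petiole constricted: 2.
Total tree length = 11.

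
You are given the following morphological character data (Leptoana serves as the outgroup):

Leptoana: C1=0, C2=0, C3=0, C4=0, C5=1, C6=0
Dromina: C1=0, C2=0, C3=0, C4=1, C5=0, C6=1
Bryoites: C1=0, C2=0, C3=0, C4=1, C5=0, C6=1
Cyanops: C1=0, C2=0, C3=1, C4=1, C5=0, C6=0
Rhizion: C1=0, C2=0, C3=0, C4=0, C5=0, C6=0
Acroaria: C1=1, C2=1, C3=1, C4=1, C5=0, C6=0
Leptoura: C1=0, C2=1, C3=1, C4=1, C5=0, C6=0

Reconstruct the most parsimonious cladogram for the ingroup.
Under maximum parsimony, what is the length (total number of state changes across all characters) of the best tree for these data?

Character polarity is set by the outgroup: the derived state is whichever differs from the outgroup's state, so for C5 the derived state is '0', and for the remaining characters it is '1'.
C1: derived state '1' in Acroaria only — an autapomorphy, so it tells us nothing about relationships among taxa.
C2 (derived state '1') is shared by Acroaria and Leptoura — a synapomorphy uniting that clade.
C3 (derived state '1') is shared by Acroaria, Cyanops, and Leptoura — a synapomorphy uniting that clade.
C4: derived state '1' in Acroaria, Bryoites, Cyanops, Dromina, and Leptoura only — synapomorphy for {Acroaria, Bryoites, Cyanops, Dromina, Leptoura}.
All ingroup taxa share the derived state '0' for C5; it defines the ingroup but does not resolve relationships within it.
C6: derived state '1' in Bryoites and Dromina only — synapomorphy for {Bryoites, Dromina}.
Most parsimonious ingroup topology: (((Dromina,Bryoites),(Cyanops,(Acroaria,Leptoura))),Rhizion).
Changes per character on this tree: C1: 1; C2: 1; C3: 1; C4: 1; C5: 1; C6: 1.
Total = 6.

6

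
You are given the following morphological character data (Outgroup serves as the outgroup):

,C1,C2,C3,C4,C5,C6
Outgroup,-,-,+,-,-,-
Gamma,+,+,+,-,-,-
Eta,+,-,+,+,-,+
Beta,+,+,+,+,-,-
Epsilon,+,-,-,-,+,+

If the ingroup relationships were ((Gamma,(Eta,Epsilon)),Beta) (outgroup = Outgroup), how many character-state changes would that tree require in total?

8

Map each character onto ((Gamma,(Eta,Epsilon)),Beta) (rooted by Outgroup) and count the minimum state changes it requires (Fitch parsimony):
C1: 1; C2: 2; C3: 1; C4: 2; C5: 1; C6: 1.
Total tree length = 8.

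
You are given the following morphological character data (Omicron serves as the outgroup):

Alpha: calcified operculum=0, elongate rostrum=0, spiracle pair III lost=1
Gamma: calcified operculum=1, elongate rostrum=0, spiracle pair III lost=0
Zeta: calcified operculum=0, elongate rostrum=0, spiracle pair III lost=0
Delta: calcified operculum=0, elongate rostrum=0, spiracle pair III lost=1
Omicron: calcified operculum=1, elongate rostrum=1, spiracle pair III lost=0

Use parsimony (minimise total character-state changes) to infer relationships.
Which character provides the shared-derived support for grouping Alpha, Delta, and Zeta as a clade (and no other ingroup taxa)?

calcified operculum

Character polarity is set by the outgroup: the derived state is whichever differs from the outgroup's state, so for calcified operculum, elongate rostrum the derived state is '0', and for the remaining characters it is '1'.
calcified operculum (derived state '0') is shared by Alpha, Delta, and Zeta — a synapomorphy uniting that clade.
elongate rostrum (derived state '0') is shared by all ingroup taxa — unites the whole ingroup.
spiracle pair III lost (derived state '1') is shared by Alpha and Delta — a synapomorphy uniting that clade.
Most parsimonious ingroup topology: (((Delta,Alpha),Zeta),Gamma).
The clade {Alpha, Delta, Zeta} is supported by calcified operculum: its derived state '0' occurs in exactly those taxa and in no other taxon (including the outgroup).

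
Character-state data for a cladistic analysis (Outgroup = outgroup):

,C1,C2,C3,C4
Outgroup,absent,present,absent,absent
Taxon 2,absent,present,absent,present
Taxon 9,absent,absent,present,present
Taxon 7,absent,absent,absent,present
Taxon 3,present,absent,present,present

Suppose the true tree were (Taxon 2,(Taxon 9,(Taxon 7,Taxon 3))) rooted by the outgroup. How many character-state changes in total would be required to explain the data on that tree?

5

Map each character onto (Taxon 2,(Taxon 9,(Taxon 7,Taxon 3))) (rooted by Outgroup) and count the minimum state changes it requires (Fitch parsimony):
C1: 1; C2: 1; C3: 2; C4: 1.
Total tree length = 5.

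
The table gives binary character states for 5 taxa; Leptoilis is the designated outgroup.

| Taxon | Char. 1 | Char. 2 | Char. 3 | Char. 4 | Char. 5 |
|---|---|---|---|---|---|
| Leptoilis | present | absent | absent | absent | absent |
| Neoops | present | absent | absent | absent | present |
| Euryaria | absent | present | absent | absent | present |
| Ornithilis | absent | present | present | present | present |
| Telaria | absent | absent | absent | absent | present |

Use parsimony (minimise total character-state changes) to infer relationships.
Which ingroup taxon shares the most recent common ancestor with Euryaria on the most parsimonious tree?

Ornithilis

Character polarity is set by the outgroup: the derived state is whichever differs from the outgroup's state, so for Char. 1 the derived state is 'absent', and for the remaining characters it is 'present'.
Char. 1 (derived state 'absent') is shared by Euryaria, Ornithilis, and Telaria — a synapomorphy uniting that clade.
Char. 2 (derived state 'present') is shared by Euryaria and Ornithilis — a synapomorphy uniting that clade.
Char. 3 (derived state 'present') is unique to Ornithilis (autapomorphy; uninformative for grouping).
Char. 4 (derived state 'present') is unique to Ornithilis (autapomorphy; uninformative for grouping).
All ingroup taxa share the derived state 'present' for Char. 5; it defines the ingroup but does not resolve relationships within it.
Most parsimonious ingroup topology: (Neoops,((Euryaria,Ornithilis),Telaria)).
Euryaria and Ornithilis form a cherry on this tree, so they are sister taxa.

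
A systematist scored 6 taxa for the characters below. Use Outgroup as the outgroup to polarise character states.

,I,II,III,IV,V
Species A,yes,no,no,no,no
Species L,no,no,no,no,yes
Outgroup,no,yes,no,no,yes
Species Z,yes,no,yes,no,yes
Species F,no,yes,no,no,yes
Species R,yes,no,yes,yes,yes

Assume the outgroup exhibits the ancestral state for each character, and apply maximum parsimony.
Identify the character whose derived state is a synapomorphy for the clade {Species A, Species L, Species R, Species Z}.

II

Character polarity is set by the outgroup: the derived state is whichever differs from the outgroup's state, so for II, V the derived state is 'no', and for the remaining characters it is 'yes'.
Only Species A, Species R, and Species Z show the derived state 'yes' for I, supporting them as a clade.
Only Species A, Species L, Species R, and Species Z show the derived state 'no' for II, supporting them as a clade.
III: derived state 'yes' in Species R and Species Z only — synapomorphy for {Species R, Species Z}.
IV: derived state 'yes' in Species R only — an autapomorphy, so it tells us nothing about relationships among taxa.
V (derived state 'no') is unique to Species A (autapomorphy; uninformative for grouping).
Most parsimonious ingroup topology: ((((Species R,Species Z),Species A),Species L),Species F).
The clade {Species A, Species L, Species R, Species Z} is supported by II: its derived state 'no' occurs in exactly those taxa and in no other taxon (including the outgroup).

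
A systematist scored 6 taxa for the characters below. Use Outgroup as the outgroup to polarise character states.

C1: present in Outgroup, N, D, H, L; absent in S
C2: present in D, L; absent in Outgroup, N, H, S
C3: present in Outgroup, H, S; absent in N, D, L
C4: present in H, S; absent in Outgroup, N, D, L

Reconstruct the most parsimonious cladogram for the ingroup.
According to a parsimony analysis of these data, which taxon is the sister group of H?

Character polarity is set by the outgroup: the derived state is whichever differs from the outgroup's state, so for C1, C3 the derived state is 'absent', and for the remaining characters it is 'present'.
C1: derived state 'absent' in S only — an autapomorphy, so it tells us nothing about relationships among taxa.
C2: derived state 'present' in D and L only — synapomorphy for {D, L}.
Only D, L, and N show the derived state 'absent' for C3, supporting them as a clade.
C4: derived state 'present' in H and S only — synapomorphy for {H, S}.
Most parsimonious ingroup topology: ((N,(D,L)),(H,S)).
H and S form a cherry on this tree, so they are sister taxa.

S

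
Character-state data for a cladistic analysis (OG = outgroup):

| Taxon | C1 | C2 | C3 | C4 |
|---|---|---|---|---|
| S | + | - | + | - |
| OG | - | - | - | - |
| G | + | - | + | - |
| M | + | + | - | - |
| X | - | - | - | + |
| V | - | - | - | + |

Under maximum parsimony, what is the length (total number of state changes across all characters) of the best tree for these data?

The outgroup has state '-' for every character, so '+' is the derived state throughout.
C1: derived state '+' in G, M, and S only — synapomorphy for {G, M, S}.
C2 (derived state '+') is unique to M (autapomorphy; uninformative for grouping).
Only G and S show the derived state '+' for C3, supporting them as a clade.
C4: derived state '+' in V and X only — synapomorphy for {V, X}.
Most parsimonious ingroup topology: (((G,S),M),(V,X)).
Changes per character on this tree: C1: 1; C2: 1; C3: 1; C4: 1.
Total = 4.

4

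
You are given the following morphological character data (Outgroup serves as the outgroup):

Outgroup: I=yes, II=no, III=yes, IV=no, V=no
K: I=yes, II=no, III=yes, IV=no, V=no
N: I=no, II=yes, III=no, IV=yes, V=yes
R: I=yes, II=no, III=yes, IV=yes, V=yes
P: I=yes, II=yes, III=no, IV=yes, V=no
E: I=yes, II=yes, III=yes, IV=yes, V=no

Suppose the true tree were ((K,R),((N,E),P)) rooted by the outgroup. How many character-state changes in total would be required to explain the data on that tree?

8

Map each character onto ((K,R),((N,E),P)) (rooted by Outgroup) and count the minimum state changes it requires (Fitch parsimony):
I: 1; II: 1; III: 2; IV: 2; V: 2.
Total tree length = 8.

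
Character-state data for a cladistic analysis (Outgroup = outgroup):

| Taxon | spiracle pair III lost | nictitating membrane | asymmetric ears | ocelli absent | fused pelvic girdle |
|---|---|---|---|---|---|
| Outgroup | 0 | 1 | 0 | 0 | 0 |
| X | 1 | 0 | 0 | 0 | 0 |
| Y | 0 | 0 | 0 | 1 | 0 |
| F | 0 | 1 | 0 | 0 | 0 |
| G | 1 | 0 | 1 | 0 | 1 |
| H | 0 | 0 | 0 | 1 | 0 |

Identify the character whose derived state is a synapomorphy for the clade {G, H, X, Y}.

Character polarity is set by the outgroup: the derived state is whichever differs from the outgroup's state, so for nictitating membrane the derived state is '0', and for the remaining characters it is '1'.
Only G and X show the derived state '1' for spiracle pair III lost, supporting them as a clade.
Only G, H, X, and Y show the derived state '0' for nictitating membrane, supporting them as a clade.
asymmetric ears: derived state '1' in G only — an autapomorphy, so it tells us nothing about relationships among taxa.
Only H and Y show the derived state '1' for ocelli absent, supporting them as a clade.
fused pelvic girdle (derived state '1') is unique to G (autapomorphy; uninformative for grouping).
Most parsimonious ingroup topology: (((X,G),(Y,H)),F).
The clade {G, H, X, Y} is supported by nictitating membrane: its derived state '0' occurs in exactly those taxa and in no other taxon (including the outgroup).

nictitating membrane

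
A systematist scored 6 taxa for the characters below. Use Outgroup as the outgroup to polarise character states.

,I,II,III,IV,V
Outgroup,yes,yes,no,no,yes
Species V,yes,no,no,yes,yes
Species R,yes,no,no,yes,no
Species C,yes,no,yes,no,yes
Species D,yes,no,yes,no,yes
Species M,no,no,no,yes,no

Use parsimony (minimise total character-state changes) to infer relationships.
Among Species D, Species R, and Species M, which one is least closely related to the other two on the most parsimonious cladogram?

Character polarity is set by the outgroup: the derived state is whichever differs from the outgroup's state, so for I, II, V the derived state is 'no', and for the remaining characters it is 'yes'.
I (derived state 'no') is unique to Species M (autapomorphy; uninformative for grouping).
II (derived state 'no') is shared by all ingroup taxa — unites the whole ingroup.
III: derived state 'yes' in Species C and Species D only — synapomorphy for {Species C, Species D}.
IV: derived state 'yes' in Species M, Species R, and Species V only — synapomorphy for {Species M, Species R, Species V}.
V: derived state 'no' in Species M and Species R only — synapomorphy for {Species M, Species R}.
Most parsimonious ingroup topology: ((Species V,(Species R,Species M)),(Species C,Species D)).
Species M and Species R share a more recent common ancestor with each other than either does with Species D, so Species D is the least closely related of the three.

Species D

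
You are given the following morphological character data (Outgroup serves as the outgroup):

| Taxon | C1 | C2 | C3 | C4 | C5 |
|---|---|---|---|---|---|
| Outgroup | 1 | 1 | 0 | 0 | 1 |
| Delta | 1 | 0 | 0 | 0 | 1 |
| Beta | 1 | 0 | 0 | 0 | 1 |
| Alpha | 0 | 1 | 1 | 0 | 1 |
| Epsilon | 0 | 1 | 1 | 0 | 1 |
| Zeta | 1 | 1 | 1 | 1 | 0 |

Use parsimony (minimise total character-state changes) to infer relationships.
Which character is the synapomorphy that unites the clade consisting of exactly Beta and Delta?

C2

Character polarity is set by the outgroup: the derived state is whichever differs from the outgroup's state, so for C1, C2, C5 the derived state is '0', and for the remaining characters it is '1'.
C1: derived state '0' in Alpha and Epsilon only — synapomorphy for {Alpha, Epsilon}.
Only Beta and Delta show the derived state '0' for C2, supporting them as a clade.
C3 (derived state '1') is shared by Alpha, Epsilon, and Zeta — a synapomorphy uniting that clade.
C4: derived state '1' in Zeta only — an autapomorphy, so it tells us nothing about relationships among taxa.
C5: derived state '0' in Zeta only — an autapomorphy, so it tells us nothing about relationships among taxa.
Most parsimonious ingroup topology: ((Delta,Beta),((Alpha,Epsilon),Zeta)).
The clade {Beta, Delta} is supported by C2: its derived state '0' occurs in exactly those taxa and in no other taxon (including the outgroup).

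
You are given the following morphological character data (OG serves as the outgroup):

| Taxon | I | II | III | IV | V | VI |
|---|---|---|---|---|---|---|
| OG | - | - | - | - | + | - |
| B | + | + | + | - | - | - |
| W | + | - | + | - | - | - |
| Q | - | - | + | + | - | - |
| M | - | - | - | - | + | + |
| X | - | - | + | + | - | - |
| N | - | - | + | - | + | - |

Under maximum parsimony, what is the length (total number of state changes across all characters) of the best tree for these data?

Character polarity is set by the outgroup: the derived state is whichever differs from the outgroup's state, so for V the derived state is '-', and for the remaining characters it is '+'.
I (derived state '+') is shared by B and W — a synapomorphy uniting that clade.
II: derived state '+' in B only — an autapomorphy, so it tells us nothing about relationships among taxa.
Only B, N, Q, W, and X show the derived state '+' for III, supporting them as a clade.
IV (derived state '+') is shared by Q and X — a synapomorphy uniting that clade.
V (derived state '-') is shared by B, Q, W, and X — a synapomorphy uniting that clade.
VI (derived state '+') is unique to M (autapomorphy; uninformative for grouping).
Most parsimonious ingroup topology: ((((B,W),(Q,X)),N),M).
Changes per character on this tree: I: 1; II: 1; III: 1; IV: 1; V: 1; VI: 1.
Total = 6.

6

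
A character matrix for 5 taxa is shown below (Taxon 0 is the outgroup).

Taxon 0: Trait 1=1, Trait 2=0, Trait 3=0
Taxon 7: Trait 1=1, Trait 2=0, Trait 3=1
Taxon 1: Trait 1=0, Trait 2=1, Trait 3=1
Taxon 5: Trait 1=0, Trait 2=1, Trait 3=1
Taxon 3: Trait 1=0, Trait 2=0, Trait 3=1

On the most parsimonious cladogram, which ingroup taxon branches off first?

Taxon 7

Character polarity is set by the outgroup: the derived state is whichever differs from the outgroup's state, so for Trait 1 the derived state is '0', and for the remaining characters it is '1'.
Trait 1 (derived state '0') is shared by Taxon 1, Taxon 3, and Taxon 5 — a synapomorphy uniting that clade.
Trait 2 (derived state '1') is shared by Taxon 1 and Taxon 5 — a synapomorphy uniting that clade.
Trait 3 (derived state '1') is shared by all ingroup taxa — unites the whole ingroup.
Most parsimonious ingroup topology: (Taxon 7,((Taxon 1,Taxon 5),Taxon 3)).
Taxon 7 is sister to the clade containing all other ingroup taxa, so it is the earliest-diverging (most basal) ingroup lineage.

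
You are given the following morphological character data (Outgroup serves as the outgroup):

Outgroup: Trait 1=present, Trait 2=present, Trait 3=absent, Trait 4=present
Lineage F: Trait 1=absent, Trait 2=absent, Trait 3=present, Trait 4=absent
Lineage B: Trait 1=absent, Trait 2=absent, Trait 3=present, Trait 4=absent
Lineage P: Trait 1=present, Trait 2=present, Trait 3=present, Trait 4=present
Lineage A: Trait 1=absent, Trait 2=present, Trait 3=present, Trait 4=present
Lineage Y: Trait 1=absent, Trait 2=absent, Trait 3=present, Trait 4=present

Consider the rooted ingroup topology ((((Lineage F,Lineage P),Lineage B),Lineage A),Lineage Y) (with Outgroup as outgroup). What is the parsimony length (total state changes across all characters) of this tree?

Map each character onto ((((Lineage F,Lineage P),Lineage B),Lineage A),Lineage Y) (rooted by Outgroup) and count the minimum state changes it requires (Fitch parsimony):
Trait 1: 2; Trait 2: 3; Trait 3: 1; Trait 4: 2.
Total tree length = 8.

8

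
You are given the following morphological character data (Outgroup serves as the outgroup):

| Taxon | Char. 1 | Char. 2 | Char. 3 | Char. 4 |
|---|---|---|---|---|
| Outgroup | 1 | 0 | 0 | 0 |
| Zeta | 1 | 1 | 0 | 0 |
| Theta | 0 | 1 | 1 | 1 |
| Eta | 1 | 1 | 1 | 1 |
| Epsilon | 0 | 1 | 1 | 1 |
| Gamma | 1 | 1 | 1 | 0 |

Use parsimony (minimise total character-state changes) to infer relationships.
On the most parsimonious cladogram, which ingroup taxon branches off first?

Character polarity is set by the outgroup: the derived state is whichever differs from the outgroup's state, so for Char. 1 the derived state is '0', and for the remaining characters it is '1'.
Char. 1 (derived state '0') is shared by Epsilon and Theta — a synapomorphy uniting that clade.
Char. 2 (derived state '1') is shared by all ingroup taxa — unites the whole ingroup.
Only Epsilon, Eta, Gamma, and Theta show the derived state '1' for Char. 3, supporting them as a clade.
Char. 4 (derived state '1') is shared by Epsilon, Eta, and Theta — a synapomorphy uniting that clade.
Most parsimonious ingroup topology: ((((Theta,Epsilon),Eta),Gamma),Zeta).
Zeta is sister to the clade containing all other ingroup taxa, so it is the earliest-diverging (most basal) ingroup lineage.

Zeta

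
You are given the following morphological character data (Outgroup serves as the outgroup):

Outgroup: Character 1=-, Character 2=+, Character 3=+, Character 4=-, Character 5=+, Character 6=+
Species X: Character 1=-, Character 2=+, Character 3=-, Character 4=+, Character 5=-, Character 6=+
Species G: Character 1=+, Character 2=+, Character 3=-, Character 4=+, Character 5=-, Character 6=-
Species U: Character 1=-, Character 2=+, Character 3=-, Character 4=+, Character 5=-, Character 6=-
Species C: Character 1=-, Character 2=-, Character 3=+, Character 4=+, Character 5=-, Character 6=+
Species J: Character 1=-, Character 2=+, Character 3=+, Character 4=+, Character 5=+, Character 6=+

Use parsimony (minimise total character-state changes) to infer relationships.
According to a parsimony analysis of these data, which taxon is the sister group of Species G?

Character polarity is set by the outgroup: the derived state is whichever differs from the outgroup's state, so for Character 2, Character 3, Character 5, Character 6 the derived state is '-', and for the remaining characters it is '+'.
Character 1: derived state '+' in Species G only — an autapomorphy, so it tells us nothing about relationships among taxa.
Character 2 (derived state '-') is unique to Species C (autapomorphy; uninformative for grouping).
Only Species G, Species U, and Species X show the derived state '-' for Character 3, supporting them as a clade.
Character 4 (derived state '+') is shared by all ingroup taxa — unites the whole ingroup.
Only Species C, Species G, Species U, and Species X show the derived state '-' for Character 5, supporting them as a clade.
Character 6 (derived state '-') is shared by Species G and Species U — a synapomorphy uniting that clade.
Most parsimonious ingroup topology: (((Species X,(Species G,Species U)),Species C),Species J).
Species G and Species U form a cherry on this tree, so they are sister taxa.

Species U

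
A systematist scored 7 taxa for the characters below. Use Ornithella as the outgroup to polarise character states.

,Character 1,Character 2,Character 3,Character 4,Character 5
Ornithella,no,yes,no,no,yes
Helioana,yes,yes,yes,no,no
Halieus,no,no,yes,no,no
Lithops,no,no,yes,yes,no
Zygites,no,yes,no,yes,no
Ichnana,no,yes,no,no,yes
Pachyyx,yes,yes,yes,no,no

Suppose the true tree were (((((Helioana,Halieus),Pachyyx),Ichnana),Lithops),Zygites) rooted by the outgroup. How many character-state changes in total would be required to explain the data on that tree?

Map each character onto (((((Helioana,Halieus),Pachyyx),Ichnana),Lithops),Zygites) (rooted by Ornithella) and count the minimum state changes it requires (Fitch parsimony):
Character 1: 2; Character 2: 2; Character 3: 2; Character 4: 2; Character 5: 2.
Total tree length = 10.

10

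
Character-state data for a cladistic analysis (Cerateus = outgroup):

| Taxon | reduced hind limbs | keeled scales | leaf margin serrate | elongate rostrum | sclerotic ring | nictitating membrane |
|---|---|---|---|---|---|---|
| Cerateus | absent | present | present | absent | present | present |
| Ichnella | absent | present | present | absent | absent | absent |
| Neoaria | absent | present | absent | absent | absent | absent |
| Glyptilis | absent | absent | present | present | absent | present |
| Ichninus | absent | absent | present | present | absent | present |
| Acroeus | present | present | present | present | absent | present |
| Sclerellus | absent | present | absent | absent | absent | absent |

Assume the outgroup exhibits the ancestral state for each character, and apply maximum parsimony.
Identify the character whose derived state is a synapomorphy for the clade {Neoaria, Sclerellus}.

Character polarity is set by the outgroup: the derived state is whichever differs from the outgroup's state, so for keeled scales, leaf margin serrate, sclerotic ring, nictitating membrane the derived state is 'absent', and for the remaining characters it is 'present'.
reduced hind limbs (derived state 'present') is unique to Acroeus (autapomorphy; uninformative for grouping).
keeled scales: derived state 'absent' in Glyptilis and Ichninus only — synapomorphy for {Glyptilis, Ichninus}.
leaf margin serrate: derived state 'absent' in Neoaria and Sclerellus only — synapomorphy for {Neoaria, Sclerellus}.
elongate rostrum: derived state 'present' in Acroeus, Glyptilis, and Ichninus only — synapomorphy for {Acroeus, Glyptilis, Ichninus}.
All ingroup taxa share the derived state 'absent' for sclerotic ring; it defines the ingroup but does not resolve relationships within it.
Only Ichnella, Neoaria, and Sclerellus show the derived state 'absent' for nictitating membrane, supporting them as a clade.
Most parsimonious ingroup topology: ((Ichnella,(Neoaria,Sclerellus)),((Glyptilis,Ichninus),Acroeus)).
The clade {Neoaria, Sclerellus} is supported by leaf margin serrate: its derived state 'absent' occurs in exactly those taxa and in no other taxon (including the outgroup).

leaf margin serrate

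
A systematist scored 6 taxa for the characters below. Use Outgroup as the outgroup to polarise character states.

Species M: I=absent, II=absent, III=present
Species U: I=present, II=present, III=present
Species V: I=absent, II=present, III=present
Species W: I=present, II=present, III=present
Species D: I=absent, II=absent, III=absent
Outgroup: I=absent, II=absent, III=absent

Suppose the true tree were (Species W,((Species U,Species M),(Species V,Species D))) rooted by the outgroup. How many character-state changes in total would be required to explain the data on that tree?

7

Map each character onto (Species W,((Species U,Species M),(Species V,Species D))) (rooted by Outgroup) and count the minimum state changes it requires (Fitch parsimony):
I: 2; II: 3; III: 2.
Total tree length = 7.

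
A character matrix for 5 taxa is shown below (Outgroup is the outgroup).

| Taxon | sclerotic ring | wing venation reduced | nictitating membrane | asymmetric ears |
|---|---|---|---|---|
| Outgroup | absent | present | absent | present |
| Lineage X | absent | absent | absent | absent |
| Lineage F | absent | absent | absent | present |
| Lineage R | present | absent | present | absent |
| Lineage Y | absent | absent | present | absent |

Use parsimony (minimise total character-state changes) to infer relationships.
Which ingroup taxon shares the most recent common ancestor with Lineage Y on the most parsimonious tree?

Character polarity is set by the outgroup: the derived state is whichever differs from the outgroup's state, so for wing venation reduced, asymmetric ears the derived state is 'absent', and for the remaining characters it is 'present'.
sclerotic ring (derived state 'present') is unique to Lineage R (autapomorphy; uninformative for grouping).
All ingroup taxa share the derived state 'absent' for wing venation reduced; it defines the ingroup but does not resolve relationships within it.
nictitating membrane: derived state 'present' in Lineage R and Lineage Y only — synapomorphy for {Lineage R, Lineage Y}.
asymmetric ears (derived state 'absent') is shared by Lineage R, Lineage X, and Lineage Y — a synapomorphy uniting that clade.
Most parsimonious ingroup topology: ((Lineage X,(Lineage R,Lineage Y)),Lineage F).
Lineage Y and Lineage R form a cherry on this tree, so they are sister taxa.

Lineage R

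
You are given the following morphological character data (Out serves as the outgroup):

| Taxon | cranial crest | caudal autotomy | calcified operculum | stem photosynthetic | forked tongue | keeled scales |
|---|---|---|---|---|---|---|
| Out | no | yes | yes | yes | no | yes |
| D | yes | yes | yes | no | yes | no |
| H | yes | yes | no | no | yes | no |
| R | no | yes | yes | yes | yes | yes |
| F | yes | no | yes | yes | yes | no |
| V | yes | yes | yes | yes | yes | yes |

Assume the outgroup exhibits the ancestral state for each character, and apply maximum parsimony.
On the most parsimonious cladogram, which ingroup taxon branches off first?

Character polarity is set by the outgroup: the derived state is whichever differs from the outgroup's state, so for caudal autotomy, calcified operculum, stem photosynthetic, keeled scales the derived state is 'no', and for the remaining characters it is 'yes'.
cranial crest (derived state 'yes') is shared by D, F, H, and V — a synapomorphy uniting that clade.
caudal autotomy: derived state 'no' in F only — an autapomorphy, so it tells us nothing about relationships among taxa.
calcified operculum: derived state 'no' in H only — an autapomorphy, so it tells us nothing about relationships among taxa.
stem photosynthetic: derived state 'no' in D and H only — synapomorphy for {D, H}.
forked tongue (derived state 'yes') is shared by all ingroup taxa — unites the whole ingroup.
keeled scales (derived state 'no') is shared by D, F, and H — a synapomorphy uniting that clade.
Most parsimonious ingroup topology: ((((D,H),F),V),R).
R is sister to the clade containing all other ingroup taxa, so it is the earliest-diverging (most basal) ingroup lineage.

R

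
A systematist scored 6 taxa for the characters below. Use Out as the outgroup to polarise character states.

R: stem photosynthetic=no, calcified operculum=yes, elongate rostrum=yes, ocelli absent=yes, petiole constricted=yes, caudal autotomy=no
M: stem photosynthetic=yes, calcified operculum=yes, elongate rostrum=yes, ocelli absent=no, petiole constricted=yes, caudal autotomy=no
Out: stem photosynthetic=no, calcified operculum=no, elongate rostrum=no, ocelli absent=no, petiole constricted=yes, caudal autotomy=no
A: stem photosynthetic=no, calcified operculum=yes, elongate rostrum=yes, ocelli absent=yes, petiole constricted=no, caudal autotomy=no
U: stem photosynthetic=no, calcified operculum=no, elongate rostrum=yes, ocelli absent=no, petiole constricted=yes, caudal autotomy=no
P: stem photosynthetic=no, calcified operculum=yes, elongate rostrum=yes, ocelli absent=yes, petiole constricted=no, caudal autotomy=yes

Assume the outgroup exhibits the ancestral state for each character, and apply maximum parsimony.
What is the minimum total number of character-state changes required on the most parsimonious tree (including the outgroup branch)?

Character polarity is set by the outgroup: the derived state is whichever differs from the outgroup's state, so for petiole constricted the derived state is 'no', and for the remaining characters it is 'yes'.
stem photosynthetic: derived state 'yes' in M only — an autapomorphy, so it tells us nothing about relationships among taxa.
Only A, M, P, and R show the derived state 'yes' for calcified operculum, supporting them as a clade.
All ingroup taxa share the derived state 'yes' for elongate rostrum; it defines the ingroup but does not resolve relationships within it.
ocelli absent: derived state 'yes' in A, P, and R only — synapomorphy for {A, P, R}.
Only A and P show the derived state 'no' for petiole constricted, supporting them as a clade.
caudal autotomy: derived state 'yes' in P only — an autapomorphy, so it tells us nothing about relationships among taxa.
Most parsimonious ingroup topology: (((R,(P,A)),M),U).
Changes per character on this tree: stem photosynthetic: 1; calcified operculum: 1; elongate rostrum: 1; ocelli absent: 1; petiole constricted: 1; caudal autotomy: 1.
Total = 6.

6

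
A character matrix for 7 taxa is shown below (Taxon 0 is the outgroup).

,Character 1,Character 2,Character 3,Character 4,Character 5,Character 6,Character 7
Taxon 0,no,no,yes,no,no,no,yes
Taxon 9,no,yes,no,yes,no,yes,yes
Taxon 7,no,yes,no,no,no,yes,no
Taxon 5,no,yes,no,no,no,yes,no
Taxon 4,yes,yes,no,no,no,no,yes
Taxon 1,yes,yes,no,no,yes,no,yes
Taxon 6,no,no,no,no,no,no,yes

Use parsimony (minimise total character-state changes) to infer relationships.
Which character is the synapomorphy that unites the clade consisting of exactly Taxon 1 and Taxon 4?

Character 1

Character polarity is set by the outgroup: the derived state is whichever differs from the outgroup's state, so for Character 3, Character 7 the derived state is 'no', and for the remaining characters it is 'yes'.
Character 1: derived state 'yes' in Taxon 1 and Taxon 4 only — synapomorphy for {Taxon 1, Taxon 4}.
Character 2: derived state 'yes' in Taxon 1, Taxon 4, Taxon 5, Taxon 7, and Taxon 9 only — synapomorphy for {Taxon 1, Taxon 4, Taxon 5, Taxon 7, Taxon 9}.
All ingroup taxa share the derived state 'no' for Character 3; it defines the ingroup but does not resolve relationships within it.
Character 4: derived state 'yes' in Taxon 9 only — an autapomorphy, so it tells us nothing about relationships among taxa.
Character 5 (derived state 'yes') is unique to Taxon 1 (autapomorphy; uninformative for grouping).
Character 6: derived state 'yes' in Taxon 5, Taxon 7, and Taxon 9 only — synapomorphy for {Taxon 5, Taxon 7, Taxon 9}.
Character 7 (derived state 'no') is shared by Taxon 5 and Taxon 7 — a synapomorphy uniting that clade.
Most parsimonious ingroup topology: (((Taxon 9,(Taxon 7,Taxon 5)),(Taxon 4,Taxon 1)),Taxon 6).
The clade {Taxon 1, Taxon 4} is supported by Character 1: its derived state 'yes' occurs in exactly those taxa and in no other taxon (including the outgroup).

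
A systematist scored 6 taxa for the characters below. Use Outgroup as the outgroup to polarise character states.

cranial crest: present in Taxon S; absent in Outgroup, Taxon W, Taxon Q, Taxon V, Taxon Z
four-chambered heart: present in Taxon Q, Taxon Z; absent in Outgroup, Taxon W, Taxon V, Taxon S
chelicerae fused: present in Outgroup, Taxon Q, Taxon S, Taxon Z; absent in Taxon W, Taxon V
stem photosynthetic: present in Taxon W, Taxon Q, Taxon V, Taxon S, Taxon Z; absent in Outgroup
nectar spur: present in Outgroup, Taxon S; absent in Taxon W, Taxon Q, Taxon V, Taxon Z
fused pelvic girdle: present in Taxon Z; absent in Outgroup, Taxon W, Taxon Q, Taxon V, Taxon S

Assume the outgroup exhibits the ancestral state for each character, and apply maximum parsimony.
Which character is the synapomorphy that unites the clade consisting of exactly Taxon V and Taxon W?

chelicerae fused

Character polarity is set by the outgroup: the derived state is whichever differs from the outgroup's state, so for chelicerae fused, nectar spur the derived state is 'absent', and for the remaining characters it is 'present'.
cranial crest: derived state 'present' in Taxon S only — an autapomorphy, so it tells us nothing about relationships among taxa.
four-chambered heart: derived state 'present' in Taxon Q and Taxon Z only — synapomorphy for {Taxon Q, Taxon Z}.
chelicerae fused (derived state 'absent') is shared by Taxon V and Taxon W — a synapomorphy uniting that clade.
All ingroup taxa share the derived state 'present' for stem photosynthetic; it defines the ingroup but does not resolve relationships within it.
Only Taxon Q, Taxon V, Taxon W, and Taxon Z show the derived state 'absent' for nectar spur, supporting them as a clade.
fused pelvic girdle: derived state 'present' in Taxon Z only — an autapomorphy, so it tells us nothing about relationships among taxa.
Most parsimonious ingroup topology: (((Taxon W,Taxon V),(Taxon Q,Taxon Z)),Taxon S).
The clade {Taxon V, Taxon W} is supported by chelicerae fused: its derived state 'absent' occurs in exactly those taxa and in no other taxon (including the outgroup).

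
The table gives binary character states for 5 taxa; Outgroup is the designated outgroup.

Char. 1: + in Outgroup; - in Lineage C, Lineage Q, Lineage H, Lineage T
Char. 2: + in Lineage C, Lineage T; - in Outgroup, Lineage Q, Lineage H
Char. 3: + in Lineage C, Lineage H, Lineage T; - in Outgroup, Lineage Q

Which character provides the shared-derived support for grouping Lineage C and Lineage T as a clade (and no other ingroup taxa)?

Character polarity is set by the outgroup: the derived state is whichever differs from the outgroup's state, so for Char. 1 the derived state is '-', and for the remaining characters it is '+'.
Char. 1 (derived state '-') is shared by all ingroup taxa — unites the whole ingroup.
Only Lineage C and Lineage T show the derived state '+' for Char. 2, supporting them as a clade.
Only Lineage C, Lineage H, and Lineage T show the derived state '+' for Char. 3, supporting them as a clade.
Most parsimonious ingroup topology: (((Lineage C,Lineage T),Lineage H),Lineage Q).
The clade {Lineage C, Lineage T} is supported by Char. 2: its derived state '+' occurs in exactly those taxa and in no other taxon (including the outgroup).

Char. 2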